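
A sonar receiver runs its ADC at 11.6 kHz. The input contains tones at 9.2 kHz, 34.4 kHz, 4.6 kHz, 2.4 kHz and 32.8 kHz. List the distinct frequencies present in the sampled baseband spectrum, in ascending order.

fs/2 = 5.8 kHz.
9.2 kHz > fs/2 = 5.8 kHz, folds to fs − 9.2 kHz = 2.4 kHz.
34.4 kHz mod fs = 11.2 kHz.
11.2 kHz > fs/2 = 5.8 kHz, folds to fs − 11.2 kHz = 0.4 kHz.
4.6 kHz ≤ fs/2 = 5.8 kHz, passes unchanged.
2.4 kHz ≤ fs/2 = 5.8 kHz, passes unchanged.
32.8 kHz mod fs = 9.6 kHz.
9.6 kHz > fs/2 = 5.8 kHz, folds to fs − 9.6 kHz = 2 kHz.
Distinct values: {0.4 kHz, 2 kHz, 2.4 kHz, 4.6 kHz}.

0.4 kHz, 2 kHz, 2.4 kHz, 4.6 kHz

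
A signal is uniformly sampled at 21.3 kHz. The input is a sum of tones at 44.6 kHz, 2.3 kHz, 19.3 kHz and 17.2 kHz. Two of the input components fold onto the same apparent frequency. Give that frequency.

2 kHz

fs/2 = 10.65 kHz.
44.6 kHz mod fs = 2 kHz.
2 kHz ≤ fs/2 = 10.65 kHz, appears at 2 kHz.
2.3 kHz ≤ fs/2 = 10.65 kHz, passes unchanged.
19.3 kHz > fs/2 = 10.65 kHz, folds to fs − 19.3 kHz = 2 kHz.
17.2 kHz > fs/2 = 10.65 kHz, folds to fs − 17.2 kHz = 4.1 kHz.
19.3 kHz and 44.6 kHz both map to 2 kHz.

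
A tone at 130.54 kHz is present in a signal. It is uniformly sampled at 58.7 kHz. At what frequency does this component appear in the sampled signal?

130.54 kHz mod fs = 13.14 kHz.
13.14 kHz ≤ fs/2 = 29.35 kHz, appears at 13.14 kHz.

13.14 kHz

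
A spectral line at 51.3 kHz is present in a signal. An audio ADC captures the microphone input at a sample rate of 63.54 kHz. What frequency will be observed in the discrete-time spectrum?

51.3 kHz > fs/2 = 31.77 kHz, folds to fs − 51.3 kHz = 12.24 kHz.

12.24 kHz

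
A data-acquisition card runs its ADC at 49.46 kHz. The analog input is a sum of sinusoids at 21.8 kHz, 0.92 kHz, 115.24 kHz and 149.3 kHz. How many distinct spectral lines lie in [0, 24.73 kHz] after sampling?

3

fs/2 = 24.73 kHz.
21.8 kHz ≤ fs/2 = 24.73 kHz, passes unchanged.
0.92 kHz ≤ fs/2 = 24.73 kHz, passes unchanged.
115.24 kHz mod fs = 16.32 kHz.
16.32 kHz ≤ fs/2 = 24.73 kHz, appears at 16.32 kHz.
149.3 kHz mod fs = 0.92 kHz.
0.92 kHz ≤ fs/2 = 24.73 kHz, appears at 0.92 kHz.
Distinct values: {0.92 kHz, 16.32 kHz, 21.8 kHz} → 3.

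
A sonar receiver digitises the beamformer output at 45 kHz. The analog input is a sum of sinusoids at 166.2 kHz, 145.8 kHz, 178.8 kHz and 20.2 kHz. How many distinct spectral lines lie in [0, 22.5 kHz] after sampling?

4

fs/2 = 22.5 kHz.
166.2 kHz mod fs = 31.2 kHz.
31.2 kHz > fs/2 = 22.5 kHz, folds to fs − 31.2 kHz = 13.8 kHz.
145.8 kHz mod fs = 10.8 kHz.
10.8 kHz ≤ fs/2 = 22.5 kHz, appears at 10.8 kHz.
178.8 kHz mod fs = 43.8 kHz.
43.8 kHz > fs/2 = 22.5 kHz, folds to fs − 43.8 kHz = 1.2 kHz.
20.2 kHz ≤ fs/2 = 22.5 kHz, passes unchanged.
Distinct values: {1.2 kHz, 10.8 kHz, 13.8 kHz, 20.2 kHz} → 4.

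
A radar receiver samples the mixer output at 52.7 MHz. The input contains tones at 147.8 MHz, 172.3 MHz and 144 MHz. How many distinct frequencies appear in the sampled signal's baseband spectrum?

3

fs/2 = 26.35 MHz.
147.8 MHz mod fs = 42.4 MHz.
42.4 MHz > fs/2 = 26.35 MHz, folds to fs − 42.4 MHz = 10.3 MHz.
172.3 MHz mod fs = 14.2 MHz.
14.2 MHz ≤ fs/2 = 26.35 MHz, appears at 14.2 MHz.
144 MHz mod fs = 38.6 MHz.
38.6 MHz > fs/2 = 26.35 MHz, folds to fs − 38.6 MHz = 14.1 MHz.
Distinct values: {10.3 MHz, 14.1 MHz, 14.2 MHz} → 3.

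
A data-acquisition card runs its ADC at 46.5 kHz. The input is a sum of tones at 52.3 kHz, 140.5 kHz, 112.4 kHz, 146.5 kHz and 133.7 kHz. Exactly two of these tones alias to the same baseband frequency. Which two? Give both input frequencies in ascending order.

fs/2 = 23.25 kHz.
52.3 kHz mod fs = 5.8 kHz.
5.8 kHz ≤ fs/2 = 23.25 kHz, appears at 5.8 kHz.
140.5 kHz mod fs = 1 kHz.
1 kHz ≤ fs/2 = 23.25 kHz, appears at 1 kHz.
112.4 kHz mod fs = 19.4 kHz.
19.4 kHz ≤ fs/2 = 23.25 kHz, appears at 19.4 kHz.
146.5 kHz mod fs = 7 kHz.
7 kHz ≤ fs/2 = 23.25 kHz, appears at 7 kHz.
133.7 kHz mod fs = 40.7 kHz.
40.7 kHz > fs/2 = 23.25 kHz, folds to fs − 40.7 kHz = 5.8 kHz.
52.3 kHz and 133.7 kHz both map to 5.8 kHz.

52.3 kHz, 133.7 kHz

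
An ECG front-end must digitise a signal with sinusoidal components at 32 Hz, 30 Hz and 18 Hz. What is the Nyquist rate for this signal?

64 Hz

Highest-frequency component: 32 Hz.
Nyquist rate = 2 × 32 Hz = 64 Hz.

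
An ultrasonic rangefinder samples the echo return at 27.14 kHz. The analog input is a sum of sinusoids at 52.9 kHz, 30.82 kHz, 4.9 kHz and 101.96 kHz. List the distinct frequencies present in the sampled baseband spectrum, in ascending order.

1.38 kHz, 3.68 kHz, 4.9 kHz, 6.6 kHz

fs/2 = 13.57 kHz.
52.9 kHz mod fs = 25.76 kHz.
25.76 kHz > fs/2 = 13.57 kHz, folds to fs − 25.76 kHz = 1.38 kHz.
30.82 kHz mod fs = 3.68 kHz.
3.68 kHz ≤ fs/2 = 13.57 kHz, appears at 3.68 kHz.
4.9 kHz ≤ fs/2 = 13.57 kHz, passes unchanged.
101.96 kHz mod fs = 20.54 kHz.
20.54 kHz > fs/2 = 13.57 kHz, folds to fs − 20.54 kHz = 6.6 kHz.
Distinct values: {1.38 kHz, 3.68 kHz, 4.9 kHz, 6.6 kHz}.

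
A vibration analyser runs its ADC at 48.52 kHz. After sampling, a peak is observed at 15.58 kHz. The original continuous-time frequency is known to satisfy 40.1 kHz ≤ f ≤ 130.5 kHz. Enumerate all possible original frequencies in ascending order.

64.1 kHz, 81.46 kHz, 112.62 kHz, 129.98 kHz

Frequencies that alias to 15.58 kHz are k·fs ± 15.58 kHz for integer k ≥ 0.
k=0: 15.58 kHz.
k=1: 32.94 kHz, 64.1 kHz.
k=2: 81.46 kHz, 112.62 kHz.
k=3: 129.98 kHz, 161.14 kHz.
k=4: 178.5 kHz, 209.66 kHz.
Within [40.1 kHz, 130.5 kHz]: 64.1 kHz, 81.46 kHz, 112.62 kHz, 129.98 kHz.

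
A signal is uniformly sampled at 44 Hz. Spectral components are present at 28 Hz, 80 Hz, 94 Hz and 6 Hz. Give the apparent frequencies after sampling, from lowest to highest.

fs/2 = 22 Hz.
28 Hz > fs/2 = 22 Hz, folds to fs − 28 Hz = 16 Hz.
80 Hz mod fs = 36 Hz.
36 Hz > fs/2 = 22 Hz, folds to fs − 36 Hz = 8 Hz.
94 Hz mod fs = 6 Hz.
6 Hz ≤ fs/2 = 22 Hz, appears at 6 Hz.
6 Hz ≤ fs/2 = 22 Hz, passes unchanged.
Distinct values: {6 Hz, 8 Hz, 16 Hz}.

6 Hz, 8 Hz, 16 Hz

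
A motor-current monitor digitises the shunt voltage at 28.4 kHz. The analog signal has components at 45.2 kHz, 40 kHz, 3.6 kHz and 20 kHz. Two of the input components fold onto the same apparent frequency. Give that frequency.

fs/2 = 14.2 kHz.
45.2 kHz mod fs = 16.8 kHz.
16.8 kHz > fs/2 = 14.2 kHz, folds to fs − 16.8 kHz = 11.6 kHz.
40 kHz mod fs = 11.6 kHz.
11.6 kHz ≤ fs/2 = 14.2 kHz, appears at 11.6 kHz.
3.6 kHz ≤ fs/2 = 14.2 kHz, passes unchanged.
20 kHz > fs/2 = 14.2 kHz, folds to fs − 20 kHz = 8.4 kHz.
40 kHz and 45.2 kHz both map to 11.6 kHz.

11.6 kHz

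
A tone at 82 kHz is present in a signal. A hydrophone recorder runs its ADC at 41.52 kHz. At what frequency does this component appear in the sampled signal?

82 kHz mod fs = 40.48 kHz.
40.48 kHz > fs/2 = 20.76 kHz, folds to fs − 40.48 kHz = 1.04 kHz.

1.04 kHz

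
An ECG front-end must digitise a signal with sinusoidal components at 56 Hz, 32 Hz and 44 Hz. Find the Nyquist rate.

112 Hz

Highest-frequency component: 56 Hz.
Nyquist rate = 2 × 56 Hz = 112 Hz.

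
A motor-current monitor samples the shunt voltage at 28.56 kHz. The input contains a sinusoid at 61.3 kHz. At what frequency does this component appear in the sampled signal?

61.3 kHz mod fs = 4.18 kHz.
4.18 kHz ≤ fs/2 = 14.28 kHz, appears at 4.18 kHz.

4.18 kHz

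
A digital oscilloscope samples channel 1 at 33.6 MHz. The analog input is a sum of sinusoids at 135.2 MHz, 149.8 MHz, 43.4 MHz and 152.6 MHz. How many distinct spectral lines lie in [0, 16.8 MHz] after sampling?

3

fs/2 = 16.8 MHz.
135.2 MHz mod fs = 0.8 MHz.
0.8 MHz ≤ fs/2 = 16.8 MHz, appears at 0.8 MHz.
149.8 MHz mod fs = 15.4 MHz.
15.4 MHz ≤ fs/2 = 16.8 MHz, appears at 15.4 MHz.
43.4 MHz mod fs = 9.8 MHz.
9.8 MHz ≤ fs/2 = 16.8 MHz, appears at 9.8 MHz.
152.6 MHz mod fs = 18.2 MHz.
18.2 MHz > fs/2 = 16.8 MHz, folds to fs − 18.2 MHz = 15.4 MHz.
Distinct values: {0.8 MHz, 9.8 MHz, 15.4 MHz} → 3.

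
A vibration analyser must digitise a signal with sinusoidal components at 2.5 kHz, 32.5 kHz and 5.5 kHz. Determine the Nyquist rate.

65 kHz

Highest-frequency component: 32.5 kHz.
Nyquist rate = 2 × 32.5 kHz = 65 kHz.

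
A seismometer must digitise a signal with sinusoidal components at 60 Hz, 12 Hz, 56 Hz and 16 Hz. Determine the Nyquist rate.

120 Hz

Highest-frequency component: 60 Hz.
Nyquist rate = 2 × 60 Hz = 120 Hz.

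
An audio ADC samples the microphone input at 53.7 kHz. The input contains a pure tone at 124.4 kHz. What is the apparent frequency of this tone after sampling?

17 kHz

124.4 kHz mod fs = 17 kHz.
17 kHz ≤ fs/2 = 26.85 kHz, appears at 17 kHz.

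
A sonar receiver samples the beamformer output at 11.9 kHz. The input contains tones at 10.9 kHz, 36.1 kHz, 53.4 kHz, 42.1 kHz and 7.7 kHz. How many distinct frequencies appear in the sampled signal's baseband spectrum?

fs/2 = 5.95 kHz.
10.9 kHz > fs/2 = 5.95 kHz, folds to fs − 10.9 kHz = 1 kHz.
36.1 kHz mod fs = 0.4 kHz.
0.4 kHz ≤ fs/2 = 5.95 kHz, appears at 0.4 kHz.
53.4 kHz mod fs = 5.8 kHz.
5.8 kHz ≤ fs/2 = 5.95 kHz, appears at 5.8 kHz.
42.1 kHz mod fs = 6.4 kHz.
6.4 kHz > fs/2 = 5.95 kHz, folds to fs − 6.4 kHz = 5.5 kHz.
7.7 kHz > fs/2 = 5.95 kHz, folds to fs − 7.7 kHz = 4.2 kHz.
Distinct values: {0.4 kHz, 1 kHz, 4.2 kHz, 5.5 kHz, 5.8 kHz} → 5.

5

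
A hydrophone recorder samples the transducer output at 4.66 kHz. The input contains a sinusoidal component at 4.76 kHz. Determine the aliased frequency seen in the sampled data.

4.76 kHz mod fs = 0.1 kHz.
0.1 kHz ≤ fs/2 = 2.33 kHz, appears at 0.1 kHz.

0.1 kHz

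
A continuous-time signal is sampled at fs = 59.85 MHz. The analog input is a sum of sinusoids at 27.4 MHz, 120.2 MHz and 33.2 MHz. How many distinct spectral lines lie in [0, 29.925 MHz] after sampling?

fs/2 = 29.925 MHz.
27.4 MHz ≤ fs/2 = 29.925 MHz, passes unchanged.
120.2 MHz mod fs = 0.5 MHz.
0.5 MHz ≤ fs/2 = 29.925 MHz, appears at 0.5 MHz.
33.2 MHz > fs/2 = 29.925 MHz, folds to fs − 33.2 MHz = 26.65 MHz.
Distinct values: {0.5 MHz, 26.65 MHz, 27.4 MHz} → 3.

3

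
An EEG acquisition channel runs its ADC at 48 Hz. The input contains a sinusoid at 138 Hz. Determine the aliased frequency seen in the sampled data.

6 Hz

138 Hz mod fs = 42 Hz.
42 Hz > fs/2 = 24 Hz, folds to fs − 42 Hz = 6 Hz.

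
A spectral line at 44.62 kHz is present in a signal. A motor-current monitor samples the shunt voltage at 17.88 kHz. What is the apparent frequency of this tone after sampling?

44.62 kHz mod fs = 8.86 kHz.
8.86 kHz ≤ fs/2 = 8.94 kHz, appears at 8.86 kHz.

8.86 kHz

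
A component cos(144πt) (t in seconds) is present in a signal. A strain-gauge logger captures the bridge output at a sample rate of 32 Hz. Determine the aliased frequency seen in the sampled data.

ω = 144π rad/s → f = ω/(2π) = 72 Hz.
72 Hz mod fs = 8 Hz.
8 Hz ≤ fs/2 = 16 Hz, appears at 8 Hz.

8 Hz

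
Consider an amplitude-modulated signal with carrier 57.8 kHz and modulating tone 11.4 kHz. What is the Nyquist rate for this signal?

138.4 kHz

AM sidebands sit at fc ± fm = 46.4 kHz and 69.2 kHz.
Highest-frequency component: 69.2 kHz.
Nyquist rate = 2 × 69.2 kHz = 138.4 kHz.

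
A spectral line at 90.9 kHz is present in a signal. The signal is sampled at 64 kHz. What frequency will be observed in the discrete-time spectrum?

90.9 kHz mod fs = 26.9 kHz.
26.9 kHz ≤ fs/2 = 32 kHz, appears at 26.9 kHz.

26.9 kHz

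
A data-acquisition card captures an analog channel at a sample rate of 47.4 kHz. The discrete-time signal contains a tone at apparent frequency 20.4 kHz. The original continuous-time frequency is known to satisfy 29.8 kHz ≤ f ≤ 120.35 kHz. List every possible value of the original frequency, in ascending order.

Frequencies that alias to 20.4 kHz are k·fs ± 20.4 kHz for integer k ≥ 0.
k=0: 20.4 kHz.
k=1: 27 kHz, 67.8 kHz.
k=2: 74.4 kHz, 115.2 kHz.
k=3: 121.8 kHz, 162.6 kHz.
Within [29.8 kHz, 120.35 kHz]: 67.8 kHz, 74.4 kHz, 115.2 kHz.

67.8 kHz, 74.4 kHz, 115.2 kHz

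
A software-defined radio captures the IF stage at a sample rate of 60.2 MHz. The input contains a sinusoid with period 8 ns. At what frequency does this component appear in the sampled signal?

T = 8 ns → f = 1/T = 125 MHz.
125 MHz mod fs = 4.6 MHz.
4.6 MHz ≤ fs/2 = 30.1 MHz, appears at 4.6 MHz.

4.6 MHz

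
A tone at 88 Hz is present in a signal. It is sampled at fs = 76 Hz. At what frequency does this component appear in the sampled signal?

12 Hz

88 Hz mod fs = 12 Hz.
12 Hz ≤ fs/2 = 38 Hz, appears at 12 Hz.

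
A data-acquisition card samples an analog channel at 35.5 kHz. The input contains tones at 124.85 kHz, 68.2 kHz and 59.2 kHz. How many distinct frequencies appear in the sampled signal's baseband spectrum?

fs/2 = 17.75 kHz.
124.85 kHz mod fs = 18.35 kHz.
18.35 kHz > fs/2 = 17.75 kHz, folds to fs − 18.35 kHz = 17.15 kHz.
68.2 kHz mod fs = 32.7 kHz.
32.7 kHz > fs/2 = 17.75 kHz, folds to fs − 32.7 kHz = 2.8 kHz.
59.2 kHz mod fs = 23.7 kHz.
23.7 kHz > fs/2 = 17.75 kHz, folds to fs − 23.7 kHz = 11.8 kHz.
Distinct values: {2.8 kHz, 11.8 kHz, 17.15 kHz} → 3.

3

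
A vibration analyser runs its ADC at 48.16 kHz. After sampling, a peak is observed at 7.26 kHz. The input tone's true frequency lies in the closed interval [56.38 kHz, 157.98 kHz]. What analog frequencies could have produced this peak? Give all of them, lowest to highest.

89.06 kHz, 103.58 kHz, 137.22 kHz, 151.74 kHz

Frequencies that alias to 7.26 kHz are k·fs ± 7.26 kHz for integer k ≥ 0.
k=0: 7.26 kHz.
k=1: 40.9 kHz, 55.42 kHz.
k=2: 89.06 kHz, 103.58 kHz.
k=3: 137.22 kHz, 151.74 kHz.
k=4: 185.38 kHz, 199.9 kHz.
Within [56.38 kHz, 157.98 kHz]: 89.06 kHz, 103.58 kHz, 137.22 kHz, 151.74 kHz.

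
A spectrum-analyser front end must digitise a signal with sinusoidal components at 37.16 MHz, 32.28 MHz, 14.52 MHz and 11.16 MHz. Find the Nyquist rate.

Highest-frequency component: 37.16 MHz.
Nyquist rate = 2 × 37.16 MHz = 74.32 MHz.

74.32 MHz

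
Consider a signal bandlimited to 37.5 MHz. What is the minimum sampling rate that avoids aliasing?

Nyquist rate = 2 × 37.5 MHz = 75 MHz.

75 MHz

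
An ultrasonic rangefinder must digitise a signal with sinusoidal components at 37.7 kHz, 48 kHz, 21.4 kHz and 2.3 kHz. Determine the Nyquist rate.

Highest-frequency component: 48 kHz.
Nyquist rate = 2 × 48 kHz = 96 kHz.

96 kHz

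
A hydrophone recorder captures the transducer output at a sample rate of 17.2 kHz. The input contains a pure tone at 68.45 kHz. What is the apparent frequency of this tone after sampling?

68.45 kHz mod fs = 16.85 kHz.
16.85 kHz > fs/2 = 8.6 kHz, folds to fs − 16.85 kHz = 0.35 kHz.

0.35 kHz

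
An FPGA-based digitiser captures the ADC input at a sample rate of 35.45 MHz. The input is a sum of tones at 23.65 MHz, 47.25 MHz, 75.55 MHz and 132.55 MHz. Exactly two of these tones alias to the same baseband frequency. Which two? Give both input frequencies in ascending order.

23.65 MHz, 47.25 MHz

fs/2 = 17.725 MHz.
23.65 MHz > fs/2 = 17.725 MHz, folds to fs − 23.65 MHz = 11.8 MHz.
47.25 MHz mod fs = 11.8 MHz.
11.8 MHz ≤ fs/2 = 17.725 MHz, appears at 11.8 MHz.
75.55 MHz mod fs = 4.65 MHz.
4.65 MHz ≤ fs/2 = 17.725 MHz, appears at 4.65 MHz.
132.55 MHz mod fs = 26.2 MHz.
26.2 MHz > fs/2 = 17.725 MHz, folds to fs − 26.2 MHz = 9.25 MHz.
23.65 MHz and 47.25 MHz both map to 11.8 MHz.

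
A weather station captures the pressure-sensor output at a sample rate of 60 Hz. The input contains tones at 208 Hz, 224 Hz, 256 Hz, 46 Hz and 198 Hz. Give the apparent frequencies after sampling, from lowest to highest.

14 Hz, 16 Hz, 18 Hz, 28 Hz

fs/2 = 30 Hz.
208 Hz mod fs = 28 Hz.
28 Hz ≤ fs/2 = 30 Hz, appears at 28 Hz.
224 Hz mod fs = 44 Hz.
44 Hz > fs/2 = 30 Hz, folds to fs − 44 Hz = 16 Hz.
256 Hz mod fs = 16 Hz.
16 Hz ≤ fs/2 = 30 Hz, appears at 16 Hz.
46 Hz > fs/2 = 30 Hz, folds to fs − 46 Hz = 14 Hz.
198 Hz mod fs = 18 Hz.
18 Hz ≤ fs/2 = 30 Hz, appears at 18 Hz.
Distinct values: {14 Hz, 16 Hz, 18 Hz, 28 Hz}.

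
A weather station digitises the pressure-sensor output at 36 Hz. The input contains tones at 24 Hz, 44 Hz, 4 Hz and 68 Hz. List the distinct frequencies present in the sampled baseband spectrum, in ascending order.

fs/2 = 18 Hz.
24 Hz > fs/2 = 18 Hz, folds to fs − 24 Hz = 12 Hz.
44 Hz mod fs = 8 Hz.
8 Hz ≤ fs/2 = 18 Hz, appears at 8 Hz.
4 Hz ≤ fs/2 = 18 Hz, passes unchanged.
68 Hz mod fs = 32 Hz.
32 Hz > fs/2 = 18 Hz, folds to fs − 32 Hz = 4 Hz.
Distinct values: {4 Hz, 8 Hz, 12 Hz}.

4 Hz, 8 Hz, 12 Hz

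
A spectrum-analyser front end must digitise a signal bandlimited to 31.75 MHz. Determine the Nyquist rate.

Nyquist rate = 2 × 31.75 MHz = 63.5 MHz.

63.5 MHz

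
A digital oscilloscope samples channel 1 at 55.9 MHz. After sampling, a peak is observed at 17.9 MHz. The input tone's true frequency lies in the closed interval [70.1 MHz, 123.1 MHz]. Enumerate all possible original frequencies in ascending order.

73.8 MHz, 93.9 MHz

Frequencies that alias to 17.9 MHz are k·fs ± 17.9 MHz for integer k ≥ 0.
k=0: 17.9 MHz.
k=1: 38 MHz, 73.8 MHz.
k=2: 93.9 MHz, 129.7 MHz.
k=3: 149.8 MHz, 185.6 MHz.
Within [70.1 MHz, 123.1 MHz]: 73.8 MHz, 93.9 MHz.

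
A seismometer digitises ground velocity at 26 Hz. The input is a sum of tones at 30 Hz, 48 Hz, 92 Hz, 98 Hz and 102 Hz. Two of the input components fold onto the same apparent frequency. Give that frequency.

4 Hz

fs/2 = 13 Hz.
30 Hz mod fs = 4 Hz.
4 Hz ≤ fs/2 = 13 Hz, appears at 4 Hz.
48 Hz mod fs = 22 Hz.
22 Hz > fs/2 = 13 Hz, folds to fs − 22 Hz = 4 Hz.
92 Hz mod fs = 14 Hz.
14 Hz > fs/2 = 13 Hz, folds to fs − 14 Hz = 12 Hz.
98 Hz mod fs = 20 Hz.
20 Hz > fs/2 = 13 Hz, folds to fs − 20 Hz = 6 Hz.
102 Hz mod fs = 24 Hz.
24 Hz > fs/2 = 13 Hz, folds to fs − 24 Hz = 2 Hz.
30 Hz and 48 Hz both map to 4 Hz.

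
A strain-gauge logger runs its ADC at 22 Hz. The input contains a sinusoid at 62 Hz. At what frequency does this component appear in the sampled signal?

62 Hz mod fs = 18 Hz.
18 Hz > fs/2 = 11 Hz, folds to fs − 18 Hz = 4 Hz.

4 Hz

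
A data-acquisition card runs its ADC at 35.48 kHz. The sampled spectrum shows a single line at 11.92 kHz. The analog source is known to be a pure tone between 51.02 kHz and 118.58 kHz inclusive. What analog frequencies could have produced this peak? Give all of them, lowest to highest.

Frequencies that alias to 11.92 kHz are k·fs ± 11.92 kHz for integer k ≥ 0.
k=0: 11.92 kHz.
k=1: 23.56 kHz, 47.4 kHz.
k=2: 59.04 kHz, 82.88 kHz.
k=3: 94.52 kHz, 118.36 kHz.
k=4: 130 kHz, 153.84 kHz.
Within [51.02 kHz, 118.58 kHz]: 59.04 kHz, 82.88 kHz, 94.52 kHz, 118.36 kHz.

59.04 kHz, 82.88 kHz, 94.52 kHz, 118.36 kHz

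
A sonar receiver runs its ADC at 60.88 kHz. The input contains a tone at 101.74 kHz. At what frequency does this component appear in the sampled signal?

20.02 kHz

101.74 kHz mod fs = 40.86 kHz.
40.86 kHz > fs/2 = 30.44 kHz, folds to fs − 40.86 kHz = 20.02 kHz.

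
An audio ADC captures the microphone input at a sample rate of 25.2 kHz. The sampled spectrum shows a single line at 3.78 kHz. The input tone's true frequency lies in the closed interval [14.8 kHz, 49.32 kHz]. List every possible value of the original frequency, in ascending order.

21.42 kHz, 28.98 kHz, 46.62 kHz

Frequencies that alias to 3.78 kHz are k·fs ± 3.78 kHz for integer k ≥ 0.
k=0: 3.78 kHz.
k=1: 21.42 kHz, 28.98 kHz.
k=2: 46.62 kHz, 54.18 kHz.
k=3: 71.82 kHz, 79.38 kHz.
Within [14.8 kHz, 49.32 kHz]: 21.42 kHz, 28.98 kHz, 46.62 kHz.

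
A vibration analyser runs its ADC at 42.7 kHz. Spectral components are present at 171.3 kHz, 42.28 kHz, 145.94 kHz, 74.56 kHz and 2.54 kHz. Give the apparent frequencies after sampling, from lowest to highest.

fs/2 = 21.35 kHz.
171.3 kHz mod fs = 0.5 kHz.
0.5 kHz ≤ fs/2 = 21.35 kHz, appears at 0.5 kHz.
42.28 kHz > fs/2 = 21.35 kHz, folds to fs − 42.28 kHz = 0.42 kHz.
145.94 kHz mod fs = 17.84 kHz.
17.84 kHz ≤ fs/2 = 21.35 kHz, appears at 17.84 kHz.
74.56 kHz mod fs = 31.86 kHz.
31.86 kHz > fs/2 = 21.35 kHz, folds to fs − 31.86 kHz = 10.84 kHz.
2.54 kHz ≤ fs/2 = 21.35 kHz, passes unchanged.
Distinct values: {0.42 kHz, 0.5 kHz, 2.54 kHz, 10.84 kHz, 17.84 kHz}.

0.42 kHz, 0.5 kHz, 2.54 kHz, 10.84 kHz, 17.84 kHz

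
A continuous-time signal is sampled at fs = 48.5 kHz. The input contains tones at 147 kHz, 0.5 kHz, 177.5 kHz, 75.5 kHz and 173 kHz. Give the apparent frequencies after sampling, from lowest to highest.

fs/2 = 24.25 kHz.
147 kHz mod fs = 1.5 kHz.
1.5 kHz ≤ fs/2 = 24.25 kHz, appears at 1.5 kHz.
0.5 kHz ≤ fs/2 = 24.25 kHz, passes unchanged.
177.5 kHz mod fs = 32 kHz.
32 kHz > fs/2 = 24.25 kHz, folds to fs − 32 kHz = 16.5 kHz.
75.5 kHz mod fs = 27 kHz.
27 kHz > fs/2 = 24.25 kHz, folds to fs − 27 kHz = 21.5 kHz.
173 kHz mod fs = 27.5 kHz.
27.5 kHz > fs/2 = 24.25 kHz, folds to fs − 27.5 kHz = 21 kHz.
Distinct values: {0.5 kHz, 1.5 kHz, 16.5 kHz, 21 kHz, 21.5 kHz}.

0.5 kHz, 1.5 kHz, 16.5 kHz, 21 kHz, 21.5 kHz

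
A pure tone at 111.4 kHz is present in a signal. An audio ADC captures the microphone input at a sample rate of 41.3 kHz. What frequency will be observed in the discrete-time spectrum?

111.4 kHz mod fs = 28.8 kHz.
28.8 kHz > fs/2 = 20.65 kHz, folds to fs − 28.8 kHz = 12.5 kHz.

12.5 kHz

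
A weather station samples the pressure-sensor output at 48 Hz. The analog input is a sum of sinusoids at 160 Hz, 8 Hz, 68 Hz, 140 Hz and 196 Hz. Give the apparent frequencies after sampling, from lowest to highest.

fs/2 = 24 Hz.
160 Hz mod fs = 16 Hz.
16 Hz ≤ fs/2 = 24 Hz, appears at 16 Hz.
8 Hz ≤ fs/2 = 24 Hz, passes unchanged.
68 Hz mod fs = 20 Hz.
20 Hz ≤ fs/2 = 24 Hz, appears at 20 Hz.
140 Hz mod fs = 44 Hz.
44 Hz > fs/2 = 24 Hz, folds to fs − 44 Hz = 4 Hz.
196 Hz mod fs = 4 Hz.
4 Hz ≤ fs/2 = 24 Hz, appears at 4 Hz.
Distinct values: {4 Hz, 8 Hz, 16 Hz, 20 Hz}.

4 Hz, 8 Hz, 16 Hz, 20 Hz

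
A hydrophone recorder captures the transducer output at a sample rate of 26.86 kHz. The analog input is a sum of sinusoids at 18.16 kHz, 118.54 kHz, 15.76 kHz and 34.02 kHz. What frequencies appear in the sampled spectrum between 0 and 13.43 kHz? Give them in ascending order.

7.16 kHz, 8.7 kHz, 11.1 kHz

fs/2 = 13.43 kHz.
18.16 kHz > fs/2 = 13.43 kHz, folds to fs − 18.16 kHz = 8.7 kHz.
118.54 kHz mod fs = 11.1 kHz.
11.1 kHz ≤ fs/2 = 13.43 kHz, appears at 11.1 kHz.
15.76 kHz > fs/2 = 13.43 kHz, folds to fs − 15.76 kHz = 11.1 kHz.
34.02 kHz mod fs = 7.16 kHz.
7.16 kHz ≤ fs/2 = 13.43 kHz, appears at 7.16 kHz.
Distinct values: {7.16 kHz, 8.7 kHz, 11.1 kHz}.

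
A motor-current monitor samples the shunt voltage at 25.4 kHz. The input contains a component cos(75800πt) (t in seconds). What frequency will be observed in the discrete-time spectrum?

ω = 75800π rad/s → f = ω/(2π) = 37900 Hz = 37.9 kHz.
37.9 kHz mod fs = 12.5 kHz.
12.5 kHz ≤ fs/2 = 12.7 kHz, appears at 12.5 kHz.

12.5 kHz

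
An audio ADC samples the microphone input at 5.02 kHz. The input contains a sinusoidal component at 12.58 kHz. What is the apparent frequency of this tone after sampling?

2.48 kHz

12.58 kHz mod fs = 2.54 kHz.
2.54 kHz > fs/2 = 2.51 kHz, folds to fs − 2.54 kHz = 2.48 kHz.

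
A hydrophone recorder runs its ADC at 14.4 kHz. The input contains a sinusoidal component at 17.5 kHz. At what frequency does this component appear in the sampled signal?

17.5 kHz mod fs = 3.1 kHz.
3.1 kHz ≤ fs/2 = 7.2 kHz, appears at 3.1 kHz.

3.1 kHz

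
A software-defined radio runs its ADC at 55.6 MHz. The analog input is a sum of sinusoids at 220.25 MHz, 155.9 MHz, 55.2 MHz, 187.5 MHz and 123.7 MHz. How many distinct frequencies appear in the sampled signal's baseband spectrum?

fs/2 = 27.8 MHz.
220.25 MHz mod fs = 53.45 MHz.
53.45 MHz > fs/2 = 27.8 MHz, folds to fs − 53.45 MHz = 2.15 MHz.
155.9 MHz mod fs = 44.7 MHz.
44.7 MHz > fs/2 = 27.8 MHz, folds to fs − 44.7 MHz = 10.9 MHz.
55.2 MHz > fs/2 = 27.8 MHz, folds to fs − 55.2 MHz = 0.4 MHz.
187.5 MHz mod fs = 20.7 MHz.
20.7 MHz ≤ fs/2 = 27.8 MHz, appears at 20.7 MHz.
123.7 MHz mod fs = 12.5 MHz.
12.5 MHz ≤ fs/2 = 27.8 MHz, appears at 12.5 MHz.
Distinct values: {0.4 MHz, 2.15 MHz, 10.9 MHz, 12.5 MHz, 20.7 MHz} → 5.

5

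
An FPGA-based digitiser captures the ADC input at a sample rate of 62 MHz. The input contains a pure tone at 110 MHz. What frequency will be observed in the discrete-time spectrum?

14 MHz

110 MHz mod fs = 48 MHz.
48 MHz > fs/2 = 31 MHz, folds to fs − 48 MHz = 14 MHz.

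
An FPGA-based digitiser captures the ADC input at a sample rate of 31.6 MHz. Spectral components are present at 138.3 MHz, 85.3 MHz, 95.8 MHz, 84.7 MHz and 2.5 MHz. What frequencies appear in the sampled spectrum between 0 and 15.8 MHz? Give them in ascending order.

fs/2 = 15.8 MHz.
138.3 MHz mod fs = 11.9 MHz.
11.9 MHz ≤ fs/2 = 15.8 MHz, appears at 11.9 MHz.
85.3 MHz mod fs = 22.1 MHz.
22.1 MHz > fs/2 = 15.8 MHz, folds to fs − 22.1 MHz = 9.5 MHz.
95.8 MHz mod fs = 1 MHz.
1 MHz ≤ fs/2 = 15.8 MHz, appears at 1 MHz.
84.7 MHz mod fs = 21.5 MHz.
21.5 MHz > fs/2 = 15.8 MHz, folds to fs − 21.5 MHz = 10.1 MHz.
2.5 MHz ≤ fs/2 = 15.8 MHz, passes unchanged.
Distinct values: {1 MHz, 2.5 MHz, 9.5 MHz, 10.1 MHz, 11.9 MHz}.

1 MHz, 2.5 MHz, 9.5 MHz, 10.1 MHz, 11.9 MHz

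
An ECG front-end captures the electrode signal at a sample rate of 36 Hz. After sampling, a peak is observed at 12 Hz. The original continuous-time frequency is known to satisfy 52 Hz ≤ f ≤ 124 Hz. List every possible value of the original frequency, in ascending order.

Frequencies that alias to 12 Hz are k·fs ± 12 Hz for integer k ≥ 0.
k=0: 12 Hz.
k=1: 24 Hz, 48 Hz.
k=2: 60 Hz, 84 Hz.
k=3: 96 Hz, 120 Hz.
k=4: 132 Hz, 156 Hz.
Within [52 Hz, 124 Hz]: 60 Hz, 84 Hz, 96 Hz, 120 Hz.

60 Hz, 84 Hz, 96 Hz, 120 Hz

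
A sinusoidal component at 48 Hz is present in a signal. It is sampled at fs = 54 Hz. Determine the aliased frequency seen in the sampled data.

48 Hz > fs/2 = 27 Hz, folds to fs − 48 Hz = 6 Hz.

6 Hz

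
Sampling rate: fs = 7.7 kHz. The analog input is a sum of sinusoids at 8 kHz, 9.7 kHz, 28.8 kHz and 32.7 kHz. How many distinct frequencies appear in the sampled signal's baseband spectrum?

fs/2 = 3.85 kHz.
8 kHz mod fs = 0.3 kHz.
0.3 kHz ≤ fs/2 = 3.85 kHz, appears at 0.3 kHz.
9.7 kHz mod fs = 2 kHz.
2 kHz ≤ fs/2 = 3.85 kHz, appears at 2 kHz.
28.8 kHz mod fs = 5.7 kHz.
5.7 kHz > fs/2 = 3.85 kHz, folds to fs − 5.7 kHz = 2 kHz.
32.7 kHz mod fs = 1.9 kHz.
1.9 kHz ≤ fs/2 = 3.85 kHz, appears at 1.9 kHz.
Distinct values: {0.3 kHz, 1.9 kHz, 2 kHz} → 3.

3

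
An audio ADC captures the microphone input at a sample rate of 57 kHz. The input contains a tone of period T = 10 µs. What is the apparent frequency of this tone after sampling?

T = 10 µs → f = 1/T = 100 kHz.
100 kHz mod fs = 43 kHz.
43 kHz > fs/2 = 28.5 kHz, folds to fs − 43 kHz = 14 kHz.

14 kHz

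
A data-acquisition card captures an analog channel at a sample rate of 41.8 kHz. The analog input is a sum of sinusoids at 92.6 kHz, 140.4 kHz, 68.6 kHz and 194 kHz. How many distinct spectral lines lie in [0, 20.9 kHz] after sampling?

fs/2 = 20.9 kHz.
92.6 kHz mod fs = 9 kHz.
9 kHz ≤ fs/2 = 20.9 kHz, appears at 9 kHz.
140.4 kHz mod fs = 15 kHz.
15 kHz ≤ fs/2 = 20.9 kHz, appears at 15 kHz.
68.6 kHz mod fs = 26.8 kHz.
26.8 kHz > fs/2 = 20.9 kHz, folds to fs − 26.8 kHz = 15 kHz.
194 kHz mod fs = 26.8 kHz.
26.8 kHz > fs/2 = 20.9 kHz, folds to fs − 26.8 kHz = 15 kHz.
Distinct values: {9 kHz, 15 kHz} → 2.

2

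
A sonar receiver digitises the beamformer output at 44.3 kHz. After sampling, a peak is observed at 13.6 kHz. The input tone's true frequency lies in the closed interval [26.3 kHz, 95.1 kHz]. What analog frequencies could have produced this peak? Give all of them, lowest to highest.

30.7 kHz, 57.9 kHz, 75 kHz

Frequencies that alias to 13.6 kHz are k·fs ± 13.6 kHz for integer k ≥ 0.
k=0: 13.6 kHz.
k=1: 30.7 kHz, 57.9 kHz.
k=2: 75 kHz, 102.2 kHz.
k=3: 119.3 kHz, 146.5 kHz.
Within [26.3 kHz, 95.1 kHz]: 30.7 kHz, 57.9 kHz, 75 kHz.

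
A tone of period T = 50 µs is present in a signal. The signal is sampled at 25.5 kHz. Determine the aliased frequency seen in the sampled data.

T = 50 µs → f = 1/T = 20 kHz.
20 kHz > fs/2 = 12.75 kHz, folds to fs − 20 kHz = 5.5 kHz.

5.5 kHz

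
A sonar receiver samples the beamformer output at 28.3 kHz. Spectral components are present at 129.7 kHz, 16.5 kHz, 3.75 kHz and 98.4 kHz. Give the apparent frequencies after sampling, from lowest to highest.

fs/2 = 14.15 kHz.
129.7 kHz mod fs = 16.5 kHz.
16.5 kHz > fs/2 = 14.15 kHz, folds to fs − 16.5 kHz = 11.8 kHz.
16.5 kHz > fs/2 = 14.15 kHz, folds to fs − 16.5 kHz = 11.8 kHz.
3.75 kHz ≤ fs/2 = 14.15 kHz, passes unchanged.
98.4 kHz mod fs = 13.5 kHz.
13.5 kHz ≤ fs/2 = 14.15 kHz, appears at 13.5 kHz.
Distinct values: {3.75 kHz, 11.8 kHz, 13.5 kHz}.

3.75 kHz, 11.8 kHz, 13.5 kHz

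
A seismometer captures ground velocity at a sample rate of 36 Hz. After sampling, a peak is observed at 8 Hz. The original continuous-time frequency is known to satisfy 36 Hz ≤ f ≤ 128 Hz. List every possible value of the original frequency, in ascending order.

Frequencies that alias to 8 Hz are k·fs ± 8 Hz for integer k ≥ 0.
k=0: 8 Hz.
k=1: 28 Hz, 44 Hz.
k=2: 64 Hz, 80 Hz.
k=3: 100 Hz, 116 Hz.
k=4: 136 Hz, 152 Hz.
Within [36 Hz, 128 Hz]: 44 Hz, 64 Hz, 80 Hz, 100 Hz, 116 Hz.

44 Hz, 64 Hz, 80 Hz, 100 Hz, 116 Hz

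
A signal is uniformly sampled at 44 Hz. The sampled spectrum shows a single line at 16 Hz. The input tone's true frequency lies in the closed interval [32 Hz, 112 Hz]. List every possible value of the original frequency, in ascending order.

60 Hz, 72 Hz, 104 Hz

Frequencies that alias to 16 Hz are k·fs ± 16 Hz for integer k ≥ 0.
k=0: 16 Hz.
k=1: 28 Hz, 60 Hz.
k=2: 72 Hz, 104 Hz.
k=3: 116 Hz, 148 Hz.
Within [32 Hz, 112 Hz]: 60 Hz, 72 Hz, 104 Hz.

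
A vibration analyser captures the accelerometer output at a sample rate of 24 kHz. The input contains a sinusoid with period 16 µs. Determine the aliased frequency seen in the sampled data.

9.5 kHz

T = 16 µs → f = 1/T = 62.5 kHz.
62.5 kHz mod fs = 14.5 kHz.
14.5 kHz > fs/2 = 12 kHz, folds to fs − 14.5 kHz = 9.5 kHz.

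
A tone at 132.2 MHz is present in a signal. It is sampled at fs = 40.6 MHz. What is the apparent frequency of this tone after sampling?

10.4 MHz

132.2 MHz mod fs = 10.4 MHz.
10.4 MHz ≤ fs/2 = 20.3 MHz, appears at 10.4 MHz.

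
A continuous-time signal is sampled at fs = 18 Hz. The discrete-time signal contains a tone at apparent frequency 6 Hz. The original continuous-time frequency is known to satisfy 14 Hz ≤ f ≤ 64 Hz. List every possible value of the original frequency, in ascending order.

24 Hz, 30 Hz, 42 Hz, 48 Hz, 60 Hz

Frequencies that alias to 6 Hz are k·fs ± 6 Hz for integer k ≥ 0.
k=0: 6 Hz.
k=1: 12 Hz, 24 Hz.
k=2: 30 Hz, 42 Hz.
k=3: 48 Hz, 60 Hz.
k=4: 66 Hz, 78 Hz.
Within [14 Hz, 64 Hz]: 24 Hz, 30 Hz, 42 Hz, 48 Hz, 60 Hz.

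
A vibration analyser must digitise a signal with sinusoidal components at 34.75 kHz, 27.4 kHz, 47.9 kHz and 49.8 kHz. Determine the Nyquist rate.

Highest-frequency component: 49.8 kHz.
Nyquist rate = 2 × 49.8 kHz = 99.6 kHz.

99.6 kHz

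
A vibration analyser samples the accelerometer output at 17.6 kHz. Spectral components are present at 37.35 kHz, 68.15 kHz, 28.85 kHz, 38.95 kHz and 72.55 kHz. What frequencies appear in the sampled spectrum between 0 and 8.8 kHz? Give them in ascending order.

2.15 kHz, 2.25 kHz, 3.75 kHz, 6.35 kHz

fs/2 = 8.8 kHz.
37.35 kHz mod fs = 2.15 kHz.
2.15 kHz ≤ fs/2 = 8.8 kHz, appears at 2.15 kHz.
68.15 kHz mod fs = 15.35 kHz.
15.35 kHz > fs/2 = 8.8 kHz, folds to fs − 15.35 kHz = 2.25 kHz.
28.85 kHz mod fs = 11.25 kHz.
11.25 kHz > fs/2 = 8.8 kHz, folds to fs − 11.25 kHz = 6.35 kHz.
38.95 kHz mod fs = 3.75 kHz.
3.75 kHz ≤ fs/2 = 8.8 kHz, appears at 3.75 kHz.
72.55 kHz mod fs = 2.15 kHz.
2.15 kHz ≤ fs/2 = 8.8 kHz, appears at 2.15 kHz.
Distinct values: {2.15 kHz, 2.25 kHz, 3.75 kHz, 6.35 kHz}.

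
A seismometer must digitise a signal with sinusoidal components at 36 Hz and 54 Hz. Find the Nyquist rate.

108 Hz

Highest-frequency component: 54 Hz.
Nyquist rate = 2 × 54 Hz = 108 Hz.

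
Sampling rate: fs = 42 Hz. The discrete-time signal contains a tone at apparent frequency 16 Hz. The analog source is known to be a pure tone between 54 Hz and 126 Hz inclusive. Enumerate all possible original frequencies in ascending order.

Frequencies that alias to 16 Hz are k·fs ± 16 Hz for integer k ≥ 0.
k=0: 16 Hz.
k=1: 26 Hz, 58 Hz.
k=2: 68 Hz, 100 Hz.
k=3: 110 Hz, 142 Hz.
k=4: 152 Hz, 184 Hz.
Within [54 Hz, 126 Hz]: 58 Hz, 68 Hz, 100 Hz, 110 Hz.

58 Hz, 68 Hz, 100 Hz, 110 Hz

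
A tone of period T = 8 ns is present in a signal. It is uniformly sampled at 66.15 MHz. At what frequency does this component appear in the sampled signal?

7.3 MHz

T = 8 ns → f = 1/T = 125 MHz.
125 MHz mod fs = 58.85 MHz.
58.85 MHz > fs/2 = 33.075 MHz, folds to fs − 58.85 MHz = 7.3 MHz.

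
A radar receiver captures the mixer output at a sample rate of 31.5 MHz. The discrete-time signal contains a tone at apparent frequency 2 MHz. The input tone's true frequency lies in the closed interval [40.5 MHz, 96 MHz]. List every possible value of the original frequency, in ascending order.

Frequencies that alias to 2 MHz are k·fs ± 2 MHz for integer k ≥ 0.
k=0: 2 MHz.
k=1: 29.5 MHz, 33.5 MHz.
k=2: 61 MHz, 65 MHz.
k=3: 92.5 MHz, 96.5 MHz.
k=4: 124 MHz, 128 MHz.
Within [40.5 MHz, 96 MHz]: 61 MHz, 65 MHz, 92.5 MHz.

61 MHz, 65 MHz, 92.5 MHz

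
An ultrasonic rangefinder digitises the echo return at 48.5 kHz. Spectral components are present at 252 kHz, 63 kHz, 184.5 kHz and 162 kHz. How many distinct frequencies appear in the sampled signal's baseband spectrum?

3

fs/2 = 24.25 kHz.
252 kHz mod fs = 9.5 kHz.
9.5 kHz ≤ fs/2 = 24.25 kHz, appears at 9.5 kHz.
63 kHz mod fs = 14.5 kHz.
14.5 kHz ≤ fs/2 = 24.25 kHz, appears at 14.5 kHz.
184.5 kHz mod fs = 39 kHz.
39 kHz > fs/2 = 24.25 kHz, folds to fs − 39 kHz = 9.5 kHz.
162 kHz mod fs = 16.5 kHz.
16.5 kHz ≤ fs/2 = 24.25 kHz, appears at 16.5 kHz.
Distinct values: {9.5 kHz, 14.5 kHz, 16.5 kHz} → 3.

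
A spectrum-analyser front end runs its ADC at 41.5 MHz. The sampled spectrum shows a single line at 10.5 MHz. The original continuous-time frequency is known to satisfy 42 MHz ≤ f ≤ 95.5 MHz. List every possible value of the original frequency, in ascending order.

Frequencies that alias to 10.5 MHz are k·fs ± 10.5 MHz for integer k ≥ 0.
k=0: 10.5 MHz.
k=1: 31 MHz, 52 MHz.
k=2: 72.5 MHz, 93.5 MHz.
k=3: 114 MHz, 135 MHz.
Within [42 MHz, 95.5 MHz]: 52 MHz, 72.5 MHz, 93.5 MHz.

52 MHz, 72.5 MHz, 93.5 MHz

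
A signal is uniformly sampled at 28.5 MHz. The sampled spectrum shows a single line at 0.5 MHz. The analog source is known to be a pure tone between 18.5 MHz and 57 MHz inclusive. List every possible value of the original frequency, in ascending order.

28 MHz, 29 MHz, 56.5 MHz

Frequencies that alias to 0.5 MHz are k·fs ± 0.5 MHz for integer k ≥ 0.
k=0: 0.5 MHz.
k=1: 28 MHz, 29 MHz.
k=2: 56.5 MHz, 57.5 MHz.
k=3: 85 MHz, 86 MHz.
Within [18.5 MHz, 57 MHz]: 28 MHz, 29 MHz, 56.5 MHz.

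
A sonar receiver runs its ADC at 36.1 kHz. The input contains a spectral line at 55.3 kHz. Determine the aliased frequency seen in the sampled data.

55.3 kHz mod fs = 19.2 kHz.
19.2 kHz > fs/2 = 18.05 kHz, folds to fs − 19.2 kHz = 16.9 kHz.

16.9 kHz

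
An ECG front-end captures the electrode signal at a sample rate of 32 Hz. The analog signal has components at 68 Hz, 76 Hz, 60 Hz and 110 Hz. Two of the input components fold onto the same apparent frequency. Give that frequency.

fs/2 = 16 Hz.
68 Hz mod fs = 4 Hz.
4 Hz ≤ fs/2 = 16 Hz, appears at 4 Hz.
76 Hz mod fs = 12 Hz.
12 Hz ≤ fs/2 = 16 Hz, appears at 12 Hz.
60 Hz mod fs = 28 Hz.
28 Hz > fs/2 = 16 Hz, folds to fs − 28 Hz = 4 Hz.
110 Hz mod fs = 14 Hz.
14 Hz ≤ fs/2 = 16 Hz, appears at 14 Hz.
60 Hz and 68 Hz both map to 4 Hz.

4 Hz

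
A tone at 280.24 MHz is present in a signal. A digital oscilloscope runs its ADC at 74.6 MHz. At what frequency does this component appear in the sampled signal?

280.24 MHz mod fs = 56.44 MHz.
56.44 MHz > fs/2 = 37.3 MHz, folds to fs − 56.44 MHz = 18.16 MHz.

18.16 MHz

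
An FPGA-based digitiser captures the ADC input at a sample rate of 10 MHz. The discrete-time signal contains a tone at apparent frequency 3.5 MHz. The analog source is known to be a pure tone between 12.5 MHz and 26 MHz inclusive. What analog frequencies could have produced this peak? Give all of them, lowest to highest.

13.5 MHz, 16.5 MHz, 23.5 MHz

Frequencies that alias to 3.5 MHz are k·fs ± 3.5 MHz for integer k ≥ 0.
k=0: 3.5 MHz.
k=1: 6.5 MHz, 13.5 MHz.
k=2: 16.5 MHz, 23.5 MHz.
k=3: 26.5 MHz, 33.5 MHz.
Within [12.5 MHz, 26 MHz]: 13.5 MHz, 16.5 MHz, 23.5 MHz.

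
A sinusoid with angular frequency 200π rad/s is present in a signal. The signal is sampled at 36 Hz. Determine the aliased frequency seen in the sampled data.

ω = 200π rad/s → f = ω/(2π) = 100 Hz.
100 Hz mod fs = 28 Hz.
28 Hz > fs/2 = 18 Hz, folds to fs − 28 Hz = 8 Hz.

8 Hz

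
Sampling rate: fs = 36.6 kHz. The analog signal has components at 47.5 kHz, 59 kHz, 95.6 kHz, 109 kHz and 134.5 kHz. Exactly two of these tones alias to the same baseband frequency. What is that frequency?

14.2 kHz

fs/2 = 18.3 kHz.
47.5 kHz mod fs = 10.9 kHz.
10.9 kHz ≤ fs/2 = 18.3 kHz, appears at 10.9 kHz.
59 kHz mod fs = 22.4 kHz.
22.4 kHz > fs/2 = 18.3 kHz, folds to fs − 22.4 kHz = 14.2 kHz.
95.6 kHz mod fs = 22.4 kHz.
22.4 kHz > fs/2 = 18.3 kHz, folds to fs − 22.4 kHz = 14.2 kHz.
109 kHz mod fs = 35.8 kHz.
35.8 kHz > fs/2 = 18.3 kHz, folds to fs − 35.8 kHz = 0.8 kHz.
134.5 kHz mod fs = 24.7 kHz.
24.7 kHz > fs/2 = 18.3 kHz, folds to fs − 24.7 kHz = 11.9 kHz.
59 kHz and 95.6 kHz both map to 14.2 kHz.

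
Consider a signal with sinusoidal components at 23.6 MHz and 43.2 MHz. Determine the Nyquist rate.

86.4 MHz

Highest-frequency component: 43.2 MHz.
Nyquist rate = 2 × 43.2 MHz = 86.4 MHz.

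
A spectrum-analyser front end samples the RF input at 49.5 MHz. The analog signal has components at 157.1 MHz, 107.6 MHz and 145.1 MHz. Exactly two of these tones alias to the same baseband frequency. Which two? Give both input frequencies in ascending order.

fs/2 = 24.75 MHz.
157.1 MHz mod fs = 8.6 MHz.
8.6 MHz ≤ fs/2 = 24.75 MHz, appears at 8.6 MHz.
107.6 MHz mod fs = 8.6 MHz.
8.6 MHz ≤ fs/2 = 24.75 MHz, appears at 8.6 MHz.
145.1 MHz mod fs = 46.1 MHz.
46.1 MHz > fs/2 = 24.75 MHz, folds to fs − 46.1 MHz = 3.4 MHz.
107.6 MHz and 157.1 MHz both map to 8.6 MHz.

107.6 MHz, 157.1 MHz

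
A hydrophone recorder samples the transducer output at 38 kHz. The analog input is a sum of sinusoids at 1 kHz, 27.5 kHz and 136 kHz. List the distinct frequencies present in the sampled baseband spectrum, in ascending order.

fs/2 = 19 kHz.
1 kHz ≤ fs/2 = 19 kHz, passes unchanged.
27.5 kHz > fs/2 = 19 kHz, folds to fs − 27.5 kHz = 10.5 kHz.
136 kHz mod fs = 22 kHz.
22 kHz > fs/2 = 19 kHz, folds to fs − 22 kHz = 16 kHz.
Distinct values: {1 kHz, 10.5 kHz, 16 kHz}.

1 kHz, 10.5 kHz, 16 kHz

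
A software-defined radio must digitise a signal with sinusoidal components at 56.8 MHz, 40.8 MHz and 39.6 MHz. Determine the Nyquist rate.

Highest-frequency component: 56.8 MHz.
Nyquist rate = 2 × 56.8 MHz = 113.6 MHz.

113.6 MHz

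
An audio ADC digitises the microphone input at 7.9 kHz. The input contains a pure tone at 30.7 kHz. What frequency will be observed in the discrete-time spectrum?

0.9 kHz

30.7 kHz mod fs = 7 kHz.
7 kHz > fs/2 = 3.95 kHz, folds to fs − 7 kHz = 0.9 kHz.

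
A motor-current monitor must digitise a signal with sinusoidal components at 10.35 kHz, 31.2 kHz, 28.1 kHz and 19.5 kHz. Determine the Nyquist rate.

Highest-frequency component: 31.2 kHz.
Nyquist rate = 2 × 31.2 kHz = 62.4 kHz.

62.4 kHz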